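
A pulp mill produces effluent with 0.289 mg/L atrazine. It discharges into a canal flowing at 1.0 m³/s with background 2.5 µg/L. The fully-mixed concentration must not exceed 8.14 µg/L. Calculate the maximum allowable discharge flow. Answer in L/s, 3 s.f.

2.5 µg/L = 0.0025 mg/L.
8.14 µg/L = 0.00814 mg/L.
Mass balance at complete mixing: C_std·(Q_w + Q_r) = Q_w·C_e + Q_r·C_b.
Rearranging, Q_w = Q_r·(C_std − C_b)/(C_e − C_std) = 1.0·(0.00814 − 0.0025) / (0.289 − 0.00814) = 0.02008 m³/s.
= 20.08 L/s.

20.1 L/s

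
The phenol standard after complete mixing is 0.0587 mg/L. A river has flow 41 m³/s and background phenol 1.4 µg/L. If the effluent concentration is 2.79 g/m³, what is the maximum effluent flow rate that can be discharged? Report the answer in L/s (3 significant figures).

1.4 µg/L = 0.0014 mg/L.
Mass balance at complete mixing: C_std·(Q_w + Q_r) = Q_w·C_e + Q_r·C_b.
Rearranging, Q_w = Q_r·(C_std − C_b)/(C_e − C_std) = 41·(0.0587 − 0.0014) / (2.79 − 0.0587) = 0.8601 m³/s.
= 860.1 L/s.

860 L/s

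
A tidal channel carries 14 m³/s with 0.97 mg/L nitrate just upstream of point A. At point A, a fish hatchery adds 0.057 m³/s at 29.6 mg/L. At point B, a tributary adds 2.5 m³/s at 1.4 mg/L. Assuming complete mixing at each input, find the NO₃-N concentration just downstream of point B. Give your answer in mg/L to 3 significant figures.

After input A: C = (14·0.97 + 0.057·29.6) / 14.06 = 1.086 mg/L.
After input B: C = (14.06·1.086 + 2.5·1.4) / 16.56 = 1.133 mg/L.

1.13 mg/L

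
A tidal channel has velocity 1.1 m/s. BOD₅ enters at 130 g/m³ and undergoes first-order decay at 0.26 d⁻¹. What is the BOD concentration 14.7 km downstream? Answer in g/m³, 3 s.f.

Travel time t = 14.7 km / 1.1 m/s = 1.47e+04/1.1 = 1.336e+04 s = 0.1547 d.
First-order decay: C = 130·exp(−0.26·0.1547) = 130·0.9606 = 124.9 g/m³.

125 g/m³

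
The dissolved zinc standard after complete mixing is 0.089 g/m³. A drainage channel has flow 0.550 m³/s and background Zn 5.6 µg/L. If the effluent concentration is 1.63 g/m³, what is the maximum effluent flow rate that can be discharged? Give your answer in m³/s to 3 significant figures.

5.6 µg/L = 0.0056 mg/L.
Mass balance at complete mixing: C_std·(Q_w + Q_r) = Q_w·C_e + Q_r·C_b.
Rearranging, Q_w = Q_r·(C_std − C_b)/(C_e − C_std) = 0.550·(0.089 − 0.0056) / (1.63 − 0.089) = 0.02977 m³/s.

0.0298 m³/s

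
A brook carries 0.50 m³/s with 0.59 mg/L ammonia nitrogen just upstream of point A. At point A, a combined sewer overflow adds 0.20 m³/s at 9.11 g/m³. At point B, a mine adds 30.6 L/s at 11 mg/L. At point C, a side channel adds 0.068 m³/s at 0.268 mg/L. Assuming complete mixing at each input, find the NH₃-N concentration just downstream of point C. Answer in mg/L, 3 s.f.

3.10 mg/L

After input A: C = (0.5·0.59 + 0.2·9.11) / 0.7 = 3.024 mg/L.
30.6 L/s = 0.0306 m³/s.
After input B: C = (0.7·3.024 + 0.0306·11) / 0.7306 = 3.358 mg/L.
After input C: C = (0.7306·3.358 + 0.068·0.268) / 0.7986 = 3.095 mg/L.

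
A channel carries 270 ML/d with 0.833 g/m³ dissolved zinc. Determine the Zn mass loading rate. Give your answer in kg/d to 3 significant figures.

225 kg/d

270 ML/d = 3.125 m³/s.
Mass flux = Q·C = 3.125 m³/s × 0.833 g/m³ = 2.603 g/s.
= 2.603 g/s × 86.4 = 224.9 kg/d.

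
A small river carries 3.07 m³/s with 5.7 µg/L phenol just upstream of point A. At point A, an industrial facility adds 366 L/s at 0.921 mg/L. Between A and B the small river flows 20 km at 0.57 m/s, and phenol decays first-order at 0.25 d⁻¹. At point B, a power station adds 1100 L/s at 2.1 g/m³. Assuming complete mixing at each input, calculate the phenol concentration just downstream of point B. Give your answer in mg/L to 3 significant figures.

5.7 µg/L = 0.0057 mg/L.
366 L/s = 0.366 m³/s.
After input A: C = (3.07·0.0057 + 0.366·0.921) / 3.436 = 0.1032 mg/L.
Over the 20 km reach to input B (t = 3.509e+04 s = 0.4061 d), decay gives C = 0.1032·exp(−0.25·0.4061) = 0.09323 mg/L.
1100 L/s = 1.1 m³/s.
After input B: C = (3.436·0.09323 + 1.1·2.1) / 4.536 = 0.5799 mg/L.

0.580 mg/L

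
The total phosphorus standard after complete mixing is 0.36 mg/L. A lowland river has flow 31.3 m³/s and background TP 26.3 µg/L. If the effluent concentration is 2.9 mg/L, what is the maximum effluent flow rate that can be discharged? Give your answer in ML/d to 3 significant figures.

355 ML/d

26.3 µg/L = 0.0263 mg/L.
Mass balance at complete mixing: C_std·(Q_w + Q_r) = Q_w·C_e + Q_r·C_b.
Rearranging, Q_w = Q_r·(C_std − C_b)/(C_e − C_std) = 31.3·(0.36 − 0.0263) / (2.9 − 0.36) = 4.112 m³/s.
= 355.3 ML/d.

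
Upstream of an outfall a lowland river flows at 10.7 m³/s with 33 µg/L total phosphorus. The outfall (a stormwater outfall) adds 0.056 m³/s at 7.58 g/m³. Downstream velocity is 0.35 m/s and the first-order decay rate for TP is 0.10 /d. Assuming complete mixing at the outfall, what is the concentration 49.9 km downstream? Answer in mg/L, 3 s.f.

0.0613 mg/L

33 µg/L = 0.033 mg/L.
After complete mixing, C₀ = (0.056·7.58 + 10.7·0.033) / 10.76 = 0.07229 mg/L.
Travel time t = 4.99e+04 m / 0.35 m/s = 1.426e+05 s = 1.65 d.
C = 0.07229·exp(−0.10·1.65) = 0.07229·0.8479 = 0.0613 mg/L.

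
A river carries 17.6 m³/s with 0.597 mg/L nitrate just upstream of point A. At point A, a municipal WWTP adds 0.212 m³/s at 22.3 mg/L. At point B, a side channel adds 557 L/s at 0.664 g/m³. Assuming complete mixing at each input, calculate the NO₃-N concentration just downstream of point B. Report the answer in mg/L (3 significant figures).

After input A: C = (17.6·0.597 + 0.212·22.3) / 17.81 = 0.8553 mg/L.
557 L/s = 0.557 m³/s.
After input B: C = (17.81·0.8553 + 0.557·0.664) / 18.37 = 0.8495 mg/L.

0.850 mg/L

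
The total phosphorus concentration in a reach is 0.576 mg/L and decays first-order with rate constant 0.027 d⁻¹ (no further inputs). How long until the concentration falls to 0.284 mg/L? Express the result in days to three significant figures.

t = ln(C₀/C)/k = ln(0.576/0.284)/0.027 = 0.7071/0.027 = 26.19 d.

26.2 d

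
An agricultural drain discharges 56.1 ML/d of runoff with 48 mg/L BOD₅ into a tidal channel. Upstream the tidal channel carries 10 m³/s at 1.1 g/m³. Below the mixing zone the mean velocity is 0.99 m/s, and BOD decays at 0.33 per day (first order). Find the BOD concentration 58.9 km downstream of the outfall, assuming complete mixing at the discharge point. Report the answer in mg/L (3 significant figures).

56.1 ML/d = 0.6493 m³/s.
After complete mixing, C₀ = (0.6493·48 + 10·1.1) / 10.65 = 3.96 mg/L.
Travel time t = 5.89e+04 m / 0.99 m/s = 5.949e+04 s = 0.6886 d.
C = 3.96·exp(−0.33·0.6886) = 3.96·0.7967 = 3.155 mg/L.

3.15 mg/L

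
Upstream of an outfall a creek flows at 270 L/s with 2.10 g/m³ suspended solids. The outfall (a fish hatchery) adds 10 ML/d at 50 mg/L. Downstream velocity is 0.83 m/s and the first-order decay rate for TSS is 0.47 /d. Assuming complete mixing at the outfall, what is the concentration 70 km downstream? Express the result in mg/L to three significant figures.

10.4 mg/L

10 ML/d = 0.1157 m³/s.
270 L/s = 0.27 m³/s.
After complete mixing, C₀ = (0.1157·50 + 0.27·2.1) / 0.3857 = 16.47 mg/L.
Travel time t = 7e+04 m / 0.83 m/s = 8.434e+04 s = 0.9761 d.
C = 16.47·exp(−0.47·0.9761) = 16.47·0.6321 = 10.41 mg/L.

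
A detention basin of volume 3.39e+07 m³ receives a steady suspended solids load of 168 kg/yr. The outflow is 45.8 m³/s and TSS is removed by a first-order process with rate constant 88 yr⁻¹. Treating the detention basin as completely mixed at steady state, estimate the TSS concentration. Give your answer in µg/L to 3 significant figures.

0.0379 µg/L

Outflow Q = 45.8 m³/s × 3.156e+07 s/yr = 1.445e+09 m³/yr.
Steady-state CSTR mass balance: W = Q·C + k·V·C, so C = W/(Q + kV).
Q + kV = 1.445e+09 + 88·3.39e+07 = 4.429e+09 m³/yr.
C = 168/4.429e+09 = 3.794e-08 kg/m³ = 3.794e-05 mg/L = 0.03794 µg/L.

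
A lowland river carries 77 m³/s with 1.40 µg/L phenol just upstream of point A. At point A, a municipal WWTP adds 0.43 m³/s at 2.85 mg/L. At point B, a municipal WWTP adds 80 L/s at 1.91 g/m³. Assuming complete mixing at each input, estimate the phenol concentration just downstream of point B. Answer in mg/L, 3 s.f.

0.0192 mg/L

1.40 µg/L = 0.0014 mg/L.
After input A: C = (77·0.0014 + 0.43·2.85) / 77.43 = 0.01722 mg/L.
80 L/s = 0.08 m³/s.
After input B: C = (77.43·0.01722 + 0.08·1.91) / 77.51 = 0.01917 mg/L.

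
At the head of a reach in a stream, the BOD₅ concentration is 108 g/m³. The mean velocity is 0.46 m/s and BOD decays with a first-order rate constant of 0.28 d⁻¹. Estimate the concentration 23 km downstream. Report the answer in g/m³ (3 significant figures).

91.8 g/m³

Travel time t = 23 km / 0.46 m/s = 2.3e+04/0.46 = 5e+04 s = 0.5787 d.
First-order decay: C = 108·exp(−0.28·0.5787) = 108·0.8504 = 91.84 g/m³.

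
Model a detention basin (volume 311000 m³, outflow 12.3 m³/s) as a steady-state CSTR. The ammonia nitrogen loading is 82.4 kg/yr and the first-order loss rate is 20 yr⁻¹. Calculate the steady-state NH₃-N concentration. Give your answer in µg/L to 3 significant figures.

Outflow Q = 12.3 m³/s × 3.156e+07 s/yr = 3.882e+08 m³/yr.
Steady-state CSTR mass balance: W = Q·C + k·V·C, so C = W/(Q + kV).
Q + kV = 3.882e+08 + 20·311000 = 3.944e+08 m³/yr.
C = 82.4/3.944e+08 = 2.089e-07 kg/m³ = 0.0002089 mg/L = 0.2089 µg/L.

0.209 µg/L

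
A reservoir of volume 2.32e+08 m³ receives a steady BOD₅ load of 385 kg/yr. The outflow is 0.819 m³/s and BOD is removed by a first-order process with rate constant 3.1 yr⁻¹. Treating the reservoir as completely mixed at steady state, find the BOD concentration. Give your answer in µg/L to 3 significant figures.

0.517 µg/L

Outflow Q = 0.819 m³/s × 3.156e+07 s/yr = 2.585e+07 m³/yr.
Steady-state CSTR mass balance: W = Q·C + k·V·C, so C = W/(Q + kV).
Q + kV = 2.585e+07 + 3.1·2.32e+08 = 7.45e+08 m³/yr.
C = 385/7.45e+08 = 5.167e-07 kg/m³ = 0.0005167 mg/L = 0.5167 µg/L.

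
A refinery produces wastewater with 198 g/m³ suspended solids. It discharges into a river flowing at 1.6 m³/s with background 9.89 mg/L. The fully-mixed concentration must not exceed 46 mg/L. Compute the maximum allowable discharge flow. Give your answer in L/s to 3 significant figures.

380 L/s

Mass balance at complete mixing: C_std·(Q_w + Q_r) = Q_w·C_e + Q_r·C_b.
Rearranging, Q_w = Q_r·(C_std − C_b)/(C_e − C_std) = 1.6·(46 − 9.89) / (198 − 46) = 0.3801 m³/s.
= 380.1 L/s.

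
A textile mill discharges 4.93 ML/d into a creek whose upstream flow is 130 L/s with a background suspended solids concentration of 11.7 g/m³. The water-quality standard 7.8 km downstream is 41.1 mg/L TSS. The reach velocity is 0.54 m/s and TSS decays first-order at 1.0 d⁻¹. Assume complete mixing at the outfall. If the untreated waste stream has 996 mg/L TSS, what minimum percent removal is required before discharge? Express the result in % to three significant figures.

4.93 ML/d = 0.05706 m³/s.
130 L/s = 0.13 m³/s.
Travel time to the compliance point: t = 7800/0.54 = 1.444e+04 s = 0.1672 d; decay factor exp(−1.0·0.1672) = 0.846.
So the concentration just after mixing may be at most 41.1/0.846 = 48.58 mg/L.
Mass balance: 48.58·0.1871 = 0.05706·Cₑ + 0.13·11.7.
Cₑ = (9.087 − 1.521) / 0.05706 = 132.6 mg/L.
Required removal = 1 − 132.6/996 = 86.69 %.

86.7 %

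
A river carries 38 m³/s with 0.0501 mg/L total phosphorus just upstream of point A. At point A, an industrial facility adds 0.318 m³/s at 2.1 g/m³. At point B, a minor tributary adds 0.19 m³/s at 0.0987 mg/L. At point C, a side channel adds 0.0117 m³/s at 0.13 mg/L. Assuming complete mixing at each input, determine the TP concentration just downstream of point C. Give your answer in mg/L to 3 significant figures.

After input A: C = (38·0.0501 + 0.318·2.1) / 38.32 = 0.06711 mg/L.
After input B: C = (38.32·0.06711 + 0.19·0.0987) / 38.51 = 0.06727 mg/L.
After input C: C = (38.51·0.06727 + 0.0117·0.13) / 38.52 = 0.06729 mg/L.

0.0673 mg/L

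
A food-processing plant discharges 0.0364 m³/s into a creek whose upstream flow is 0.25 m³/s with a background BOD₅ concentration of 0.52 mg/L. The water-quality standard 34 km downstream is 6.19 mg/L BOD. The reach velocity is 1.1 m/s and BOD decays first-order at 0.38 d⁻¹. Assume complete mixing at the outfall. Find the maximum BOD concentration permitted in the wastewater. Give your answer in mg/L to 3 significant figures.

52.2 mg/L

Travel time to the compliance point: t = 3.4e+04/1.1 = 3.091e+04 s = 0.3577 d; decay factor exp(−0.38·0.3577) = 0.8729.
So the concentration just after mixing may be at most 6.19/0.8729 = 7.091 mg/L.
Mass balance: 7.091·0.2864 = 0.0364·Cₑ + 0.25·0.52.
Cₑ = (2.031 − 0.13) / 0.0364 = 52.22 mg/L.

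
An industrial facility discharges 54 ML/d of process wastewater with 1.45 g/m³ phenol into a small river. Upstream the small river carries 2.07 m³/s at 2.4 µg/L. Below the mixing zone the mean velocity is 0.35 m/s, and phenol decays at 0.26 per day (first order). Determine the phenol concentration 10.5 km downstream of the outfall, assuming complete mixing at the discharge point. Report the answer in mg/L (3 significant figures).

54 ML/d = 0.625 m³/s.
2.4 µg/L = 0.0024 mg/L.
After complete mixing, C₀ = (0.625·1.45 + 2.07·0.0024) / 2.695 = 0.3381 mg/L.
Travel time t = 1.05e+04 m / 0.35 m/s = 3e+04 s = 0.3472 d.
C = 0.3381·exp(−0.26·0.3472) = 0.3381·0.9137 = 0.3089 mg/L.

0.309 mg/L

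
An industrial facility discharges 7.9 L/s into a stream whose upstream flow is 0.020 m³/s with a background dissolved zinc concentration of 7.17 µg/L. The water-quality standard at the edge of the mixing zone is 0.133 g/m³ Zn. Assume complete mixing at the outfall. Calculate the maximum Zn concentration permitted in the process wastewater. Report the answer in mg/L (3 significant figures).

0.452 mg/L

7.9 L/s = 0.0079 m³/s.
7.17 µg/L = 0.00717 mg/L.
Mass balance: 0.133·0.0279 = 0.0079·Cₑ + 0.02·0.00717.
Cₑ = (0.003711 − 0.0001434) / 0.0079 = 0.4516 mg/L.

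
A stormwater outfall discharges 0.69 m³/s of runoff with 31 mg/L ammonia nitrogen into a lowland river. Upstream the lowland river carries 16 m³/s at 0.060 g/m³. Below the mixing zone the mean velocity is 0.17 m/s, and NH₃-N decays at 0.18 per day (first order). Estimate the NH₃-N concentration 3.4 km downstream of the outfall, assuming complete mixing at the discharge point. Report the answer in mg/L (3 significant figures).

1.28 mg/L

After complete mixing, C₀ = (0.69·31 + 16·0.06) / 16.69 = 1.339 mg/L.
Travel time t = 3400 m / 0.17 m/s = 2e+04 s = 0.2315 d.
C = 1.339·exp(−0.18·0.2315) = 1.339·0.9592 = 1.284 mg/L.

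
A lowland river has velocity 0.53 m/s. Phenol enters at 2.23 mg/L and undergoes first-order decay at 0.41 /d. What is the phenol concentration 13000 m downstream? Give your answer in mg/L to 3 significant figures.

1.98 mg/L

Travel time t = 13000 m / 0.53 m/s = 1.3e+04/0.53 = 2.453e+04 s = 0.2839 d.
First-order decay: C = 2.23·exp(−0.41·0.2839) = 2.23·0.8901 = 1.985 mg/L.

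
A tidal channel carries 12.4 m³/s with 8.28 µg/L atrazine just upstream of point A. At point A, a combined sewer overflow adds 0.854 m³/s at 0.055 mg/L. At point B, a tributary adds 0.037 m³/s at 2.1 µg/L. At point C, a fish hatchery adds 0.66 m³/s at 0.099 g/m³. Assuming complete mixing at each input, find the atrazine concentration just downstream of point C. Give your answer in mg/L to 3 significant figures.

8.28 µg/L = 0.00828 mg/L.
After input A: C = (12.4·0.00828 + 0.854·0.055) / 13.25 = 0.01129 mg/L.
2.1 µg/L = 0.0021 mg/L.
After input B: C = (13.25·0.01129 + 0.037·0.0021) / 13.29 = 0.01126 mg/L.
After input C: C = (13.29·0.01126 + 0.66·0.099) / 13.95 = 0.01542 mg/L.

0.0154 mg/L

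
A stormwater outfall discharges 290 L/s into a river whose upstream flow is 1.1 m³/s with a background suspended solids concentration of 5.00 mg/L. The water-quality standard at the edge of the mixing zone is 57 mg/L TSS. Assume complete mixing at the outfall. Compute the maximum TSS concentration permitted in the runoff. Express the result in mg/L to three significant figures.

254 mg/L

290 L/s = 0.29 m³/s.
Mass balance: 57·1.39 = 0.29·Cₑ + 1.1·5.
Cₑ = (79.23 − 5.5) / 0.29 = 254.2 mg/L.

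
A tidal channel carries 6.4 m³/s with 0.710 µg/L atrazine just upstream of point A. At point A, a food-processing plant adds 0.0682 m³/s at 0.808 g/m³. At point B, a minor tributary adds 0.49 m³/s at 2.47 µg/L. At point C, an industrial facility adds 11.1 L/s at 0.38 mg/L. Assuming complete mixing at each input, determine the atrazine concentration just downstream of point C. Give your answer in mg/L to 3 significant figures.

0.710 µg/L = 0.00071 mg/L.
After input A: C = (6.4·0.00071 + 0.0682·0.808) / 6.468 = 0.009222 mg/L.
2.47 µg/L = 0.00247 mg/L.
After input B: C = (6.468·0.009222 + 0.49·0.00247) / 6.958 = 0.008747 mg/L.
11.1 L/s = 0.0111 m³/s.
After input C: C = (6.958·0.008747 + 0.0111·0.38) / 6.969 = 0.009338 mg/L.

0.00934 mg/L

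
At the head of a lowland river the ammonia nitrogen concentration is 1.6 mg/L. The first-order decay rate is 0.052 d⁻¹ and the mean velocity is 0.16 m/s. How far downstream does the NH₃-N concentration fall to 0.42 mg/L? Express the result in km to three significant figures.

356 km

From C = C₀·e^(−kt), t = ln(C₀/C)/k = ln(1.6/0.42)/0.052 = 1.338/0.052 = 25.72 d.
Distance = v·t = 0.16 m/s × 2.222e+06 s = 3.556e+05 m = 355.6 km.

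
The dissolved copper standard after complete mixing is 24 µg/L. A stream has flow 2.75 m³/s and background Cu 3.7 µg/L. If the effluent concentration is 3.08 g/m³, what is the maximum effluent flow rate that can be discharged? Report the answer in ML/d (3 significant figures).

1.58 ML/d

3.7 µg/L = 0.0037 mg/L.
24 µg/L = 0.024 mg/L.
Mass balance at complete mixing: C_std·(Q_w + Q_r) = Q_w·C_e + Q_r·C_b.
Rearranging, Q_w = Q_r·(C_std − C_b)/(C_e − C_std) = 2.75·(0.024 − 0.0037) / (3.08 − 0.024) = 0.01827 m³/s.
= 1.578 ML/d.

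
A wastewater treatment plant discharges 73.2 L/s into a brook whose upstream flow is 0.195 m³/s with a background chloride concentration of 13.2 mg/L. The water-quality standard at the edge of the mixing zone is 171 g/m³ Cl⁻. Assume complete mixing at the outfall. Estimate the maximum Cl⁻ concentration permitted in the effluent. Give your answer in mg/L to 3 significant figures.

591 mg/L

73.2 L/s = 0.0732 m³/s.
Mass balance: 171·0.2682 = 0.0732·Cₑ + 0.195·13.2.
Cₑ = (45.86 − 2.574) / 0.0732 = 591.4 mg/L.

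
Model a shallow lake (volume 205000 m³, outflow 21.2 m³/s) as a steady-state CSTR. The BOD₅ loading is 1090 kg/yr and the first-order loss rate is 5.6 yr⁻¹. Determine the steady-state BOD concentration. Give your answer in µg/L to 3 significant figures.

Outflow Q = 21.2 m³/s × 3.156e+07 s/yr = 6.69e+08 m³/yr.
Steady-state CSTR mass balance: W = Q·C + k·V·C, so C = W/(Q + kV).
Q + kV = 6.69e+08 + 5.6·205000 = 6.702e+08 m³/yr.
C = 1090/6.702e+08 = 1.626e-06 kg/m³ = 0.001626 mg/L = 1.626 µg/L.

1.63 µg/L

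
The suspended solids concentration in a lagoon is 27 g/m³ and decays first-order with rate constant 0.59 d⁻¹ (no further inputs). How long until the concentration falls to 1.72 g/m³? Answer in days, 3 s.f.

4.67 d

t = ln(C₀/C)/k = ln(27/1.72)/0.59 = 2.754/0.59 = 4.667 d.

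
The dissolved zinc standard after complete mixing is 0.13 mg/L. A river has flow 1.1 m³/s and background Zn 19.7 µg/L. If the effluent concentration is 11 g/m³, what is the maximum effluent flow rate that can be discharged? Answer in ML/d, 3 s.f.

0.964 ML/d

19.7 µg/L = 0.0197 mg/L.
Mass balance at complete mixing: C_std·(Q_w + Q_r) = Q_w·C_e + Q_r·C_b.
Rearranging, Q_w = Q_r·(C_std − C_b)/(C_e − C_std) = 1.1·(0.13 − 0.0197) / (11 − 0.13) = 0.01116 m³/s.
= 0.9644 ML/d.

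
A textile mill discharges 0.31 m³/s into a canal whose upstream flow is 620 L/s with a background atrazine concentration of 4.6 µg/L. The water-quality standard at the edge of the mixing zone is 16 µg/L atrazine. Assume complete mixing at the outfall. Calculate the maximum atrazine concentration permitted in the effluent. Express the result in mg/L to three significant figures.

0.0388 mg/L

620 L/s = 0.62 m³/s.
4.6 µg/L = 0.0046 mg/L.
16 µg/L = 0.016 mg/L.
Mass balance: 0.016·0.93 = 0.31·Cₑ + 0.62·0.0046.
Cₑ = (0.01488 − 0.002852) / 0.31 = 0.0388 mg/L.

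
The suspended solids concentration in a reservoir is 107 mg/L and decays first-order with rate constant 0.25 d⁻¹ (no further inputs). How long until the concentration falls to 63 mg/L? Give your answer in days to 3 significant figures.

t = ln(C₀/C)/k = ln(107/63)/0.25 = 0.5297/0.25 = 2.119 d.

2.12 d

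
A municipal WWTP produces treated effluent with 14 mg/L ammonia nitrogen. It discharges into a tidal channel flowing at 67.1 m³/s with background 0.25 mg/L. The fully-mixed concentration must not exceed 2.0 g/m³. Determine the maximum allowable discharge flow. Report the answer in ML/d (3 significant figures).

Mass balance at complete mixing: C_std·(Q_w + Q_r) = Q_w·C_e + Q_r·C_b.
Rearranging, Q_w = Q_r·(C_std − C_b)/(C_e − C_std) = 67.1·(2 − 0.25) / (14 − 2) = 9.785 m³/s.
= 845.5 ML/d.

845 ML/d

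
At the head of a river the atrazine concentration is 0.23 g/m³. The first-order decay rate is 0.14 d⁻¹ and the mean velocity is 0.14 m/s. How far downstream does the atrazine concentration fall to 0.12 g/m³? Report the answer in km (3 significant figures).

From C = C₀·e^(−kt), t = ln(C₀/C)/k = ln(0.23/0.12)/0.14 = 0.6506/0.14 = 4.647 d.
Distance = v·t = 0.14 m/s × 4.015e+05 s = 5.621e+04 m = 56.21 km.

56.2 km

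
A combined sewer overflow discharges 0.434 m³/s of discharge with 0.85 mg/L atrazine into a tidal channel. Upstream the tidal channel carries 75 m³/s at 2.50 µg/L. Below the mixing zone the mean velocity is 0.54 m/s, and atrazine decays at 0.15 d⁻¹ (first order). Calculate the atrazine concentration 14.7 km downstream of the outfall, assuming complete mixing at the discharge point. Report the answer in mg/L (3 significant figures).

2.50 µg/L = 0.0025 mg/L.
After complete mixing, C₀ = (0.434·0.85 + 75·0.0025) / 75.43 = 0.007376 mg/L.
Travel time t = 1.47e+04 m / 0.54 m/s = 2.722e+04 s = 0.3151 d.
C = 0.007376·exp(−0.15·0.3151) = 0.007376·0.9538 = 0.007035 mg/L.

0.00704 mg/L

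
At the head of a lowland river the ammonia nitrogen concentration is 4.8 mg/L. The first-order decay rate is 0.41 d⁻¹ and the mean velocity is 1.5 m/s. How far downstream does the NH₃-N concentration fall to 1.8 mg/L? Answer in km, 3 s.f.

From C = C₀·e^(−kt), t = ln(C₀/C)/k = ln(4.8/1.8)/0.41 = 0.9808/0.41 = 2.392 d.
Distance = v·t = 1.5 m/s × 2.067e+05 s = 3.1e+05 m = 310 km.

310 km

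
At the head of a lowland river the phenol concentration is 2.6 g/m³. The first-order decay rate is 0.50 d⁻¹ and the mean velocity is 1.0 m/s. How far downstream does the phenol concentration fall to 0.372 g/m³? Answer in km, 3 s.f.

336 km

From C = C₀·e^(−kt), t = ln(C₀/C)/k = ln(2.6/0.372)/0.50 = 1.944/0.50 = 3.889 d.
Distance = v·t = 1.0 m/s × 3.36e+05 s = 3.36e+05 m = 336 km.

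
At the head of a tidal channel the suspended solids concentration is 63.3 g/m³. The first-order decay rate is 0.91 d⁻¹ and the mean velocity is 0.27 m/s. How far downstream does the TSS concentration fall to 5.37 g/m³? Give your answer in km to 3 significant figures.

63.2 km

From C = C₀·e^(−kt), t = ln(C₀/C)/k = ln(63.3/5.37)/0.91 = 2.467/0.91 = 2.711 d.
Distance = v·t = 0.27 m/s × 2.342e+05 s = 6.324e+04 m = 63.24 km.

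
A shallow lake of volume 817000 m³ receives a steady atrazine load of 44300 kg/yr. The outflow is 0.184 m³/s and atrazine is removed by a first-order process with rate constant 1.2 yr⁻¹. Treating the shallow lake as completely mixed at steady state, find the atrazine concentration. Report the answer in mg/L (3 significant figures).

6.53 mg/L

Outflow Q = 0.184 m³/s × 3.156e+07 s/yr = 5.807e+06 m³/yr.
Steady-state CSTR mass balance: W = Q·C + k·V·C, so C = W/(Q + kV).
Q + kV = 5.807e+06 + 1.2·817000 = 6.787e+06 m³/yr.
C = 44300/6.787e+06 = 0.006527 kg/m³ = 6.527 mg/L.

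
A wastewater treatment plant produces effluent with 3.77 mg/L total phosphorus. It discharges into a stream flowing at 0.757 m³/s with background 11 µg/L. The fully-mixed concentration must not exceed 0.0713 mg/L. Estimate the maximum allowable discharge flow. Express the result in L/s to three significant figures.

12.3 L/s

11 µg/L = 0.011 mg/L.
Mass balance at complete mixing: C_std·(Q_w + Q_r) = Q_w·C_e + Q_r·C_b.
Rearranging, Q_w = Q_r·(C_std − C_b)/(C_e − C_std) = 0.757·(0.0713 − 0.011) / (3.77 − 0.0713) = 0.01234 m³/s.
= 12.34 L/s.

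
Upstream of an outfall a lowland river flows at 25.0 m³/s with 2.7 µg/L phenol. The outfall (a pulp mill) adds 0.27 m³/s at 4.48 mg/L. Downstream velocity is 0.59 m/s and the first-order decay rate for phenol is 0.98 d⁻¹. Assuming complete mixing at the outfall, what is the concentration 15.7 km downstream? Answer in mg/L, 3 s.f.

2.7 µg/L = 0.0027 mg/L.
After complete mixing, C₀ = (0.27·4.48 + 25·0.0027) / 25.27 = 0.05054 mg/L.
Travel time t = 1.57e+04 m / 0.59 m/s = 2.661e+04 s = 0.308 d.
C = 0.05054·exp(−0.98·0.308) = 0.05054·0.7395 = 0.03737 mg/L.

0.0374 mg/L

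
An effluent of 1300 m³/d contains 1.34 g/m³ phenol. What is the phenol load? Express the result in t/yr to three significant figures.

1300 m³/d = 0.01505 m³/s.
Mass flux = Q·C = 0.01505 m³/s × 1.34 g/m³ = 0.02016 g/s.
= 0.02016 g/s × 31.56 = 0.6363 t/yr.

0.636 t/yr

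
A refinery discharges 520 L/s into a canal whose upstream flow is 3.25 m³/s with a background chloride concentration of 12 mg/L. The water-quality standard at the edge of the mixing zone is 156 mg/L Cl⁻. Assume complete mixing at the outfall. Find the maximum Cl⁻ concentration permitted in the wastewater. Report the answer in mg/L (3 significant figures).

1060 mg/L

520 L/s = 0.52 m³/s.
Mass balance: 156·3.77 = 0.52·Cₑ + 3.25·12.
Cₑ = (588.1 − 39) / 0.52 = 1056 mg/L.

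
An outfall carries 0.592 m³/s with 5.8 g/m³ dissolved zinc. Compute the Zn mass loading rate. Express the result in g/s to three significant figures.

Mass flux = Q·C = 0.592 m³/s × 5.8 g/m³ = 3.434 g/s.

3.43 g/s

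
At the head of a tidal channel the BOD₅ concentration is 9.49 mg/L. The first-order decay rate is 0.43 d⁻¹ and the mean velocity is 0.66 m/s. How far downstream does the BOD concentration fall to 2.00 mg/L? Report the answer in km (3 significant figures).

206 km

From C = C₀·e^(−kt), t = ln(C₀/C)/k = ln(9.49/2.00)/0.43 = 1.557/0.43 = 3.621 d.
Distance = v·t = 0.66 m/s × 3.129e+05 s = 2.065e+05 m = 206.5 km.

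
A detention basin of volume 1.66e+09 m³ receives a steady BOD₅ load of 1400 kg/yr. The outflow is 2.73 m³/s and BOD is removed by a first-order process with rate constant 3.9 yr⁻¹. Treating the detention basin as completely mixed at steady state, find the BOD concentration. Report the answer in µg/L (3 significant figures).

Outflow Q = 2.73 m³/s × 3.156e+07 s/yr = 8.615e+07 m³/yr.
Steady-state CSTR mass balance: W = Q·C + k·V·C, so C = W/(Q + kV).
Q + kV = 8.615e+07 + 3.9·1.66e+09 = 6.56e+09 m³/yr.
C = 1400/6.56e+09 = 2.134e-07 kg/m³ = 0.0002134 mg/L = 0.2134 µg/L.

0.213 µg/L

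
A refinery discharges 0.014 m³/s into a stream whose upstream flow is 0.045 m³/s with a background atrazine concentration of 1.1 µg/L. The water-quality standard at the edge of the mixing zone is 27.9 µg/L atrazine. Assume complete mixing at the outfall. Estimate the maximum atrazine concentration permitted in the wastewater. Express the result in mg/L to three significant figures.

0.114 mg/L

1.1 µg/L = 0.0011 mg/L.
27.9 µg/L = 0.0279 mg/L.
Mass balance: 0.0279·0.059 = 0.014·Cₑ + 0.045·0.0011.
Cₑ = (0.001646 − 4.95e-05) / 0.014 = 0.114 mg/L.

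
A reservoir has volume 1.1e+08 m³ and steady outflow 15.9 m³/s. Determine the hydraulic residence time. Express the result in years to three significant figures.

0.219 yr

Q = 15.9 m³/s × 3.156e+07 s/yr = 5.018e+08 m³/yr.
Hydraulic residence time τ = V/Q = 1.1e+08/5.018e+08 = 0.2192 yr.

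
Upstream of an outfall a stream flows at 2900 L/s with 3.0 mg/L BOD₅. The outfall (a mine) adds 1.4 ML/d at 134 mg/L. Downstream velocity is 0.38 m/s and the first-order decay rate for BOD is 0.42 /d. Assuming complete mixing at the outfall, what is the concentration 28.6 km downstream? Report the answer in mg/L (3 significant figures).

2.59 mg/L

1.4 ML/d = 0.0162 m³/s.
2900 L/s = 2.9 m³/s.
After complete mixing, C₀ = (0.0162·134 + 2.9·3) / 2.916 = 3.728 mg/L.
Travel time t = 2.86e+04 m / 0.38 m/s = 7.526e+04 s = 0.8711 d.
C = 3.728·exp(−0.42·0.8711) = 3.728·0.6936 = 2.586 mg/L.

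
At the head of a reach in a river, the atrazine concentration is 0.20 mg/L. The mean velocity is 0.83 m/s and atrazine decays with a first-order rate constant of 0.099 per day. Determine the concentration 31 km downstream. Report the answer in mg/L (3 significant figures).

0.192 mg/L

Travel time t = 31 km / 0.83 m/s = 3.1e+04/0.83 = 3.735e+04 s = 0.4323 d.
First-order decay: C = 0.20·exp(−0.099·0.4323) = 0.20·0.9581 = 0.1916 mg/L.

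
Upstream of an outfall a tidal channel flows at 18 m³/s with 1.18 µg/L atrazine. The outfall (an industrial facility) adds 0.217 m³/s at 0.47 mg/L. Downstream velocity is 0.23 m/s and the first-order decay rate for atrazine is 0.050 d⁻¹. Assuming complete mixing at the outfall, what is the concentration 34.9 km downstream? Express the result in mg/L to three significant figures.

0.00620 mg/L

1.18 µg/L = 0.00118 mg/L.
After complete mixing, C₀ = (0.217·0.47 + 18·0.00118) / 18.22 = 0.006765 mg/L.
Travel time t = 3.49e+04 m / 0.23 m/s = 1.517e+05 s = 1.756 d.
C = 0.006765·exp(−0.050·1.756) = 0.006765·0.9159 = 0.006196 mg/L.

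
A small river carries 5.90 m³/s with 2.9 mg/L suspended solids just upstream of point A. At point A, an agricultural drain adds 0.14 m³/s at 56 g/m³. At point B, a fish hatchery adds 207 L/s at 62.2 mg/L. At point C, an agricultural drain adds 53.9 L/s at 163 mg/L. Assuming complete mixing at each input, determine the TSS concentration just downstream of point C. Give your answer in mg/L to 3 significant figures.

After input A: C = (5.9·2.9 + 0.14·56) / 6.04 = 4.131 mg/L.
207 L/s = 0.207 m³/s.
After input B: C = (6.04·4.131 + 0.207·62.2) / 6.247 = 6.055 mg/L.
53.9 L/s = 0.0539 m³/s.
After input C: C = (6.247·6.055 + 0.0539·163) / 6.301 = 7.398 mg/L.

7.40 mg/L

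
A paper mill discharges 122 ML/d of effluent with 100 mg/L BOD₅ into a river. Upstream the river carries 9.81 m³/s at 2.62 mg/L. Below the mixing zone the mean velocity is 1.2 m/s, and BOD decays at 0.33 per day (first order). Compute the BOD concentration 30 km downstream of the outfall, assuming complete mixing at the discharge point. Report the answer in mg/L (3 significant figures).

13.5 mg/L

122 ML/d = 1.412 m³/s.
After complete mixing, C₀ = (1.412·100 + 9.81·2.62) / 11.22 = 14.87 mg/L.
Travel time t = 3e+04 m / 1.2 m/s = 2.5e+04 s = 0.2894 d.
C = 14.87·exp(−0.33·0.2894) = 14.87·0.9089 = 13.52 mg/L.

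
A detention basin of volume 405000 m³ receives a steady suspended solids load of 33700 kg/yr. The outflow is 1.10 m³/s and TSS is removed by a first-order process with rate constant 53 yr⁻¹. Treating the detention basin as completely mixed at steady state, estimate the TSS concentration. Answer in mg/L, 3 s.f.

Outflow Q = 1.10 m³/s × 3.156e+07 s/yr = 3.471e+07 m³/yr.
Steady-state CSTR mass balance: W = Q·C + k·V·C, so C = W/(Q + kV).
Q + kV = 3.471e+07 + 53·405000 = 5.618e+07 m³/yr.
C = 33700/5.618e+07 = 0.0005999 kg/m³ = 0.5999 mg/L.

0.600 mg/L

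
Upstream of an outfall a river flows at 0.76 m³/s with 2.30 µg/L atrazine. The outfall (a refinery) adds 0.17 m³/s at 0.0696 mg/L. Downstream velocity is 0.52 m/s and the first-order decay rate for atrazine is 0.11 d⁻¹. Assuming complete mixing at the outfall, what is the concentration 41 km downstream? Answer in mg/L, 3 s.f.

2.30 µg/L = 0.0023 mg/L.
After complete mixing, C₀ = (0.17·0.0696 + 0.76·0.0023) / 0.93 = 0.0146 mg/L.
Travel time t = 4.1e+04 m / 0.52 m/s = 7.885e+04 s = 0.9126 d.
C = 0.0146·exp(−0.11·0.9126) = 0.0146·0.9045 = 0.01321 mg/L.

0.0132 mg/L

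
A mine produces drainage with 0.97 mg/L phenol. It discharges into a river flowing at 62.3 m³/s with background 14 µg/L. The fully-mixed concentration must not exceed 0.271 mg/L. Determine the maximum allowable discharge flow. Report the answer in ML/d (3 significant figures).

1980 ML/d

14 µg/L = 0.014 mg/L.
Mass balance at complete mixing: C_std·(Q_w + Q_r) = Q_w·C_e + Q_r·C_b.
Rearranging, Q_w = Q_r·(C_std − C_b)/(C_e − C_std) = 62.3·(0.271 − 0.014) / (0.97 − 0.271) = 22.91 m³/s.
= 1979 ML/d.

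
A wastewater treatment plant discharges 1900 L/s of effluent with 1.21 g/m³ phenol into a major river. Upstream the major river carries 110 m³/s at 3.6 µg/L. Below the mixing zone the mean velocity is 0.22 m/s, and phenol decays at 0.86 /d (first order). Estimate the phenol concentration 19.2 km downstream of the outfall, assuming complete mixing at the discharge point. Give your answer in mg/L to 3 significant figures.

0.0101 mg/L

1900 L/s = 1.9 m³/s.
3.6 µg/L = 0.0036 mg/L.
After complete mixing, C₀ = (1.9·1.21 + 110·0.0036) / 111.9 = 0.02408 mg/L.
Travel time t = 1.92e+04 m / 0.22 m/s = 8.727e+04 s = 1.01 d.
C = 0.02408·exp(−0.86·1.01) = 0.02408·0.4195 = 0.0101 mg/L.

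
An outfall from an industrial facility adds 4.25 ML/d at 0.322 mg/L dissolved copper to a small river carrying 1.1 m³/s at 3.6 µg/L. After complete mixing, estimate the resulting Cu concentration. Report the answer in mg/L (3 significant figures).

4.25 ML/d = 0.04919 m³/s.
3.6 µg/L = 0.0036 mg/L.
Conservation of mass across the mixing zone: C = (0.04919·0.322 + 1.1·0.0036) / (0.04919 + 1.1) = 0.0198/1.149 = 0.01723 mg/L.

0.0172 mg/L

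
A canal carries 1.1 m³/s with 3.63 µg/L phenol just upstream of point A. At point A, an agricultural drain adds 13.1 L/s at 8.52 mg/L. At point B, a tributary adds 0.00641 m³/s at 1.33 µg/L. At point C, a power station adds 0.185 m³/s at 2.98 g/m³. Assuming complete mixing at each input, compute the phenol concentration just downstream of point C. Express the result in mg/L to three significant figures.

3.63 µg/L = 0.00363 mg/L.
13.1 L/s = 0.0131 m³/s.
After input A: C = (1.1·0.00363 + 0.0131·8.52) / 1.113 = 0.1039 mg/L.
1.33 µg/L = 0.00133 mg/L.
After input B: C = (1.113·0.1039 + 0.00641·0.00133) / 1.12 = 0.1033 mg/L.
After input C: C = (1.12·0.1033 + 0.185·2.98) / 1.305 = 0.5112 mg/L.

0.511 mg/L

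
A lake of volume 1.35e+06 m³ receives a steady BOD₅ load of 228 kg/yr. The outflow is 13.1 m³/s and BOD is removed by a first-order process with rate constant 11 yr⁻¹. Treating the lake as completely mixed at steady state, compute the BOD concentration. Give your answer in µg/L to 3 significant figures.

0.532 µg/L

Outflow Q = 13.1 m³/s × 3.156e+07 s/yr = 4.134e+08 m³/yr.
Steady-state CSTR mass balance: W = Q·C + k·V·C, so C = W/(Q + kV).
Q + kV = 4.134e+08 + 11·1.35e+06 = 4.283e+08 m³/yr.
C = 228/4.283e+08 = 5.324e-07 kg/m³ = 0.0005324 mg/L = 0.5324 µg/L.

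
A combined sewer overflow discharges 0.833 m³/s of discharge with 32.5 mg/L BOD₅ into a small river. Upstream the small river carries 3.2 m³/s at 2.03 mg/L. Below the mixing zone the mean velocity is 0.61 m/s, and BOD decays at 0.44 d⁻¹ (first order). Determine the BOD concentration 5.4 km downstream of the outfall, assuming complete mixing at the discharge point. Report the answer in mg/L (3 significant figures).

7.96 mg/L

After complete mixing, C₀ = (0.833·32.5 + 3.2·2.03) / 4.033 = 8.323 mg/L.
Travel time t = 5400 m / 0.61 m/s = 8852 s = 0.1025 d.
C = 8.323·exp(−0.44·0.1025) = 8.323·0.9559 = 7.957 mg/L.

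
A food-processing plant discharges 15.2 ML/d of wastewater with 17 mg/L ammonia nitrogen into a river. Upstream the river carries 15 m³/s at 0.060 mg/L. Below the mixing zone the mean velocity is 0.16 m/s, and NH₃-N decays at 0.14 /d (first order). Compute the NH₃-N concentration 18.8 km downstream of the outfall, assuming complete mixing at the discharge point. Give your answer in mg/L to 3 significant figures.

0.212 mg/L

15.2 ML/d = 0.1759 m³/s.
After complete mixing, C₀ = (0.1759·17 + 15·0.06) / 15.18 = 0.2564 mg/L.
Travel time t = 1.88e+04 m / 0.16 m/s = 1.175e+05 s = 1.36 d.
C = 0.2564·exp(−0.14·1.36) = 0.2564·0.8266 = 0.2119 mg/L.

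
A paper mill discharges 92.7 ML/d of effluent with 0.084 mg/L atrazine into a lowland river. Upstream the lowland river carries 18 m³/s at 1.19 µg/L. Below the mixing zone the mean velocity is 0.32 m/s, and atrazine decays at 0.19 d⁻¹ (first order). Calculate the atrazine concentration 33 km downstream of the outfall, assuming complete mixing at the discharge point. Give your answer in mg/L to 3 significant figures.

0.00466 mg/L

92.7 ML/d = 1.073 m³/s.
1.19 µg/L = 0.00119 mg/L.
After complete mixing, C₀ = (1.073·0.084 + 18·0.00119) / 19.07 = 0.005848 mg/L.
Travel time t = 3.3e+04 m / 0.32 m/s = 1.031e+05 s = 1.194 d.
C = 0.005848·exp(−0.19·1.194) = 0.005848·0.7971 = 0.004662 mg/L.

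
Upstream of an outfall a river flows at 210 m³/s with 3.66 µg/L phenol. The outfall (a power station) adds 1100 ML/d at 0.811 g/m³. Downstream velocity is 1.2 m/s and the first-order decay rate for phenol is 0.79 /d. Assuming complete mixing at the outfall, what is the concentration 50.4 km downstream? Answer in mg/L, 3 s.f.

0.0339 mg/L

1100 ML/d = 12.73 m³/s.
3.66 µg/L = 0.00366 mg/L.
After complete mixing, C₀ = (12.73·0.811 + 210·0.00366) / 222.7 = 0.04981 mg/L.
Travel time t = 5.04e+04 m / 1.2 m/s = 4.2e+04 s = 0.4861 d.
C = 0.04981·exp(−0.79·0.4861) = 0.04981·0.6811 = 0.03392 mg/L.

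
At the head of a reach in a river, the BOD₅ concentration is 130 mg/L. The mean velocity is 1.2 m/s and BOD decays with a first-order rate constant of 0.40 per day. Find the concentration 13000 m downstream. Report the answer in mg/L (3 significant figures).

124 mg/L

Travel time t = 13000 m / 1.2 m/s = 1.3e+04/1.2 = 1.083e+04 s = 0.1254 d.
First-order decay: C = 130·exp(−0.40·0.1254) = 130·0.9511 = 123.6 mg/L.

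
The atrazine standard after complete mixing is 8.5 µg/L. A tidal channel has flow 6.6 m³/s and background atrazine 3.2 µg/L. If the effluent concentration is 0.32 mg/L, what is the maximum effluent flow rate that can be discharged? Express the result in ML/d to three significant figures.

9.70 ML/d

3.2 µg/L = 0.0032 mg/L.
8.5 µg/L = 0.0085 mg/L.
Mass balance at complete mixing: C_std·(Q_w + Q_r) = Q_w·C_e + Q_r·C_b.
Rearranging, Q_w = Q_r·(C_std − C_b)/(C_e − C_std) = 6.6·(0.0085 − 0.0032) / (0.32 − 0.0085) = 0.1123 m³/s.
= 9.702 ML/d.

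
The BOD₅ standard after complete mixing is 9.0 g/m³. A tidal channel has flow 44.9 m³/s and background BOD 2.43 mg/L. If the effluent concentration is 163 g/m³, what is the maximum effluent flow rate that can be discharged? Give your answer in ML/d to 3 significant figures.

166 ML/d

Mass balance at complete mixing: C_std·(Q_w + Q_r) = Q_w·C_e + Q_r·C_b.
Rearranging, Q_w = Q_r·(C_std − C_b)/(C_e − C_std) = 44.9·(9 − 2.43) / (163 − 9) = 1.916 m³/s.
= 165.5 ML/d.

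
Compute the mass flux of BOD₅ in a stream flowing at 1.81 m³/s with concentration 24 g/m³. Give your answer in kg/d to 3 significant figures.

3750 kg/d

Mass flux = Q·C = 1.81 m³/s × 24 g/m³ = 43.44 g/s.
= 43.44 g/s × 86.4 = 3753 kg/d.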